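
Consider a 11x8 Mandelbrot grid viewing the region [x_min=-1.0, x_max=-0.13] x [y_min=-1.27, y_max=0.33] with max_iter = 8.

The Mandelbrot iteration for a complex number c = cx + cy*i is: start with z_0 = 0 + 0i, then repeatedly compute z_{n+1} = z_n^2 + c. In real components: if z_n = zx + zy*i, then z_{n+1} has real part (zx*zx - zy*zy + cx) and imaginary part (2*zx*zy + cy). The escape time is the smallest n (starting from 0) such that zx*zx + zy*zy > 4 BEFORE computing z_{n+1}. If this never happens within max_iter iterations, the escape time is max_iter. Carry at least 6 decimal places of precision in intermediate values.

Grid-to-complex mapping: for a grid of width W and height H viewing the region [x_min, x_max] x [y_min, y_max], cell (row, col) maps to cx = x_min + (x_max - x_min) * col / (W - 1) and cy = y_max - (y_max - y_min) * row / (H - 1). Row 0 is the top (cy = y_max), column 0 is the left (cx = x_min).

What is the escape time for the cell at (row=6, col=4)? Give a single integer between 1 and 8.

z_0 = 0 + 0i, c = -0.6520 + -1.0414i
Iter 1: z = -0.6520 + -1.0414i, |z|^2 = 1.5097
Iter 2: z = -1.3115 + 0.3166i, |z|^2 = 1.8202
Iter 3: z = 0.9677 + -1.8718i, |z|^2 = 4.4403
Escaped at iteration 3

Answer: 3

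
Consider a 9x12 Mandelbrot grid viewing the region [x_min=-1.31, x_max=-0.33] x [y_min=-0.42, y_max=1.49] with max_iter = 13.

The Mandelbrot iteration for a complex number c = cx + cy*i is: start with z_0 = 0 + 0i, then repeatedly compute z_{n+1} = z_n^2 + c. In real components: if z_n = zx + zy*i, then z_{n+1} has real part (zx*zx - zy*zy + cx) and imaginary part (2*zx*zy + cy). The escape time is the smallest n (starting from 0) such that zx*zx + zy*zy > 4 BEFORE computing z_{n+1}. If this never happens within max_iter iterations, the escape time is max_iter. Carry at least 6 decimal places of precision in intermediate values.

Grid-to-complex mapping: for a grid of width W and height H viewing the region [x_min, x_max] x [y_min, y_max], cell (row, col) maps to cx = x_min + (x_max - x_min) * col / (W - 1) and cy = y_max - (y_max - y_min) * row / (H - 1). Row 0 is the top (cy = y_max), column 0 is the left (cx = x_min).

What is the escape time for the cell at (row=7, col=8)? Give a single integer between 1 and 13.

Answer: 13

Derivation:
z_0 = 0 + 0i, c = -0.3300 + 0.2745i
Iter 1: z = -0.3300 + 0.2745i, |z|^2 = 0.1843
Iter 2: z = -0.2965 + 0.0933i, |z|^2 = 0.0966
Iter 3: z = -0.2508 + 0.2192i, |z|^2 = 0.1110
Iter 4: z = -0.3151 + 0.1646i, |z|^2 = 0.1264
Iter 5: z = -0.2578 + 0.1708i, |z|^2 = 0.0956
Iter 6: z = -0.2927 + 0.1865i, |z|^2 = 0.1205
Iter 7: z = -0.2791 + 0.1654i, |z|^2 = 0.1052
Iter 8: z = -0.2795 + 0.1822i, |z|^2 = 0.1113
Iter 9: z = -0.2851 + 0.1727i, |z|^2 = 0.1111
Iter 10: z = -0.2785 + 0.1761i, |z|^2 = 0.1086
Iter 11: z = -0.2834 + 0.1765i, |z|^2 = 0.1115
Iter 12: z = -0.2808 + 0.1745i, |z|^2 = 0.1093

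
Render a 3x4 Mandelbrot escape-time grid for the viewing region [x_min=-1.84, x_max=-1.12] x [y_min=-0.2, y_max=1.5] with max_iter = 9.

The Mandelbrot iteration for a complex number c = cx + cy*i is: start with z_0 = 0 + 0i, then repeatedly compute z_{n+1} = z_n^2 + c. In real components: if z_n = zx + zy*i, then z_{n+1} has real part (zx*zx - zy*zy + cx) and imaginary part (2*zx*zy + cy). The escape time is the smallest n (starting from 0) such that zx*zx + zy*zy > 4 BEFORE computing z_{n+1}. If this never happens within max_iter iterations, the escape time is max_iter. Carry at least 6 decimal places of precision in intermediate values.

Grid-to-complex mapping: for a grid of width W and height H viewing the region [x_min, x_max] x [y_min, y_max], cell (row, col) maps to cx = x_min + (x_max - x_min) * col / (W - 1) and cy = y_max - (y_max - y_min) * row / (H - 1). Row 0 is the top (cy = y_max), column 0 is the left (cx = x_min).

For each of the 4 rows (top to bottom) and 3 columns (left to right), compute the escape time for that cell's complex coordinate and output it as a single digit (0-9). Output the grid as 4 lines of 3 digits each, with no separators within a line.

Answer: 112
133
347
459

Derivation:
(row=0, col=0): c = -1.8400 + 1.5000i → escape time 1
(row=0, col=1): c = -1.4800 + 1.5000i → escape time 1
(row=0, col=2): c = -1.1200 + 1.5000i → escape time 2
(row=1, col=0): c = -1.8400 + 0.9333i → escape time 1
(row=1, col=1): c = -1.4800 + 0.9333i → escape time 3
(row=1, col=2): c = -1.1200 + 0.9333i → escape time 3
(row=2, col=0): c = -1.8400 + 0.3667i → escape time 3
(row=2, col=1): c = -1.4800 + 0.3667i → escape time 4
(row=2, col=2): c = -1.1200 + 0.3667i → escape time 7
(row=3, col=0): c = -1.8400 + -0.2000i → escape time 4
(row=3, col=1): c = -1.4800 + -0.2000i → escape time 5
(row=3, col=2): c = -1.1200 + -0.2000i → escape time 9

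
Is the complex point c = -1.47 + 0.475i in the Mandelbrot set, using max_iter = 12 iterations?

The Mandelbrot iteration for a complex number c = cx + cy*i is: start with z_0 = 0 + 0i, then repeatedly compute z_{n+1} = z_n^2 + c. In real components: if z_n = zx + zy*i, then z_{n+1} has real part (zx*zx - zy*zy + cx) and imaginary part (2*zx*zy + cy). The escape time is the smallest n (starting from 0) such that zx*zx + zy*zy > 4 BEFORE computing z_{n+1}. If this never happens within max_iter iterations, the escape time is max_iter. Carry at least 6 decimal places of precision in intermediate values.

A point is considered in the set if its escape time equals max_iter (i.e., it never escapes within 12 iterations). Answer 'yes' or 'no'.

Answer: no

Derivation:
z_0 = 0 + 0i, c = -1.4700 + 0.4750i
Iter 1: z = -1.4700 + 0.4750i, |z|^2 = 2.3865
Iter 2: z = 0.4653 + -0.9215i, |z|^2 = 1.0656
Iter 3: z = -2.1027 + -0.3825i, |z|^2 = 4.5676
Escaped at iteration 3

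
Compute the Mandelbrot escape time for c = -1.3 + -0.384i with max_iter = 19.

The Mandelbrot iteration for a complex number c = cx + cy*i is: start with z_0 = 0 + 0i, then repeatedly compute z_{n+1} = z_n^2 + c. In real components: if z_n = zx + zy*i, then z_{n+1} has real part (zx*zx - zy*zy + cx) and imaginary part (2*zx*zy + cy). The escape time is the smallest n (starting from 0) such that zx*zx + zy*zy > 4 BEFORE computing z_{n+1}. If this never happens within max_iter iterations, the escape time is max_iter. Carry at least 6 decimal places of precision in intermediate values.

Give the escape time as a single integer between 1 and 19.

Answer: 7

Derivation:
z_0 = 0 + 0i, c = -1.3000 + -0.3840i
Iter 1: z = -1.3000 + -0.3840i, |z|^2 = 1.8375
Iter 2: z = 0.2425 + 0.6144i, |z|^2 = 0.4363
Iter 3: z = -1.6187 + -0.0860i, |z|^2 = 2.6274
Iter 4: z = 1.3127 + -0.1057i, |z|^2 = 1.7343
Iter 5: z = 0.4119 + -0.6615i, |z|^2 = 0.6073
Iter 6: z = -1.5679 + -0.9290i, |z|^2 = 3.3215
Iter 7: z = 0.2954 + 2.5293i, |z|^2 = 6.4844
Escaped at iteration 7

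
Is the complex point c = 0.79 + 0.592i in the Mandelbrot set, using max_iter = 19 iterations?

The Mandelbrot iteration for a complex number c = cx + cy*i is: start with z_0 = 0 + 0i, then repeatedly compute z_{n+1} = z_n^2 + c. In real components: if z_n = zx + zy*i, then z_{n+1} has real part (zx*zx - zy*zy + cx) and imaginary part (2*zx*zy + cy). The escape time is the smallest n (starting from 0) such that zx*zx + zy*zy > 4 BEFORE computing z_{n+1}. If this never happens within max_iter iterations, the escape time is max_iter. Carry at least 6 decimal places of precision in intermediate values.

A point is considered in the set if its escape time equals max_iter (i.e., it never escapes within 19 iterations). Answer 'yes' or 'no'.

Answer: no

Derivation:
z_0 = 0 + 0i, c = 0.7900 + 0.5920i
Iter 1: z = 0.7900 + 0.5920i, |z|^2 = 0.9746
Iter 2: z = 1.0636 + 1.5274i, |z|^2 = 3.4642
Iter 3: z = -0.4115 + 3.8411i, |z|^2 = 14.9235
Escaped at iteration 3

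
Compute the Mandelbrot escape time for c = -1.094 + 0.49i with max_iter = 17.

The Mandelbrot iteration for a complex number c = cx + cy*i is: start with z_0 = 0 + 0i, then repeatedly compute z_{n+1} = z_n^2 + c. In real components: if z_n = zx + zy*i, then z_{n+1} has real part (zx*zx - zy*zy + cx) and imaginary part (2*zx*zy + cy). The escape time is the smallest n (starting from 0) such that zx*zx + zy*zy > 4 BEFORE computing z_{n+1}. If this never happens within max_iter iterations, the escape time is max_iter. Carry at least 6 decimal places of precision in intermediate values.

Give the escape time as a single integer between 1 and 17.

z_0 = 0 + 0i, c = -1.0940 + 0.4900i
Iter 1: z = -1.0940 + 0.4900i, |z|^2 = 1.4369
Iter 2: z = -0.1373 + -0.5821i, |z|^2 = 0.3577
Iter 3: z = -1.4140 + 0.6498i, |z|^2 = 2.4217
Iter 4: z = 0.4832 + -1.3477i, |z|^2 = 2.0497
Iter 5: z = -2.6768 + -0.8124i, |z|^2 = 7.8251
Escaped at iteration 5

Answer: 5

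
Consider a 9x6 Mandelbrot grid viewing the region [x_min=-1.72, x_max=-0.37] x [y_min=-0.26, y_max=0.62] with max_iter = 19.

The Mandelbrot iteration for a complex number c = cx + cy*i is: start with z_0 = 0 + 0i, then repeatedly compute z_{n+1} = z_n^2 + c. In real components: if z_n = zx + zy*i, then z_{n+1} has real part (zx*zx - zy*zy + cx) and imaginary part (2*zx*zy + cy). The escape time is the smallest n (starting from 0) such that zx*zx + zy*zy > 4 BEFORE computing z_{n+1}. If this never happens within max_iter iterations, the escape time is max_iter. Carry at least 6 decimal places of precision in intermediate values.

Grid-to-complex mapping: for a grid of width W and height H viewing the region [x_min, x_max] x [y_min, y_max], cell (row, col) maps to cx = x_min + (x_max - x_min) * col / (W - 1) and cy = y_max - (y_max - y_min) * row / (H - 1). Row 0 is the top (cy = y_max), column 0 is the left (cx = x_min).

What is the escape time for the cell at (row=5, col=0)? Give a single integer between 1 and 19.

z_0 = 0 + 0i, c = -1.7200 + -0.2600i
Iter 1: z = -1.7200 + -0.2600i, |z|^2 = 3.0260
Iter 2: z = 1.1708 + 0.6344i, |z|^2 = 1.7732
Iter 3: z = -0.7517 + 1.2255i, |z|^2 = 2.0669
Iter 4: z = -2.6568 + -2.1024i, |z|^2 = 11.4789
Escaped at iteration 4

Answer: 4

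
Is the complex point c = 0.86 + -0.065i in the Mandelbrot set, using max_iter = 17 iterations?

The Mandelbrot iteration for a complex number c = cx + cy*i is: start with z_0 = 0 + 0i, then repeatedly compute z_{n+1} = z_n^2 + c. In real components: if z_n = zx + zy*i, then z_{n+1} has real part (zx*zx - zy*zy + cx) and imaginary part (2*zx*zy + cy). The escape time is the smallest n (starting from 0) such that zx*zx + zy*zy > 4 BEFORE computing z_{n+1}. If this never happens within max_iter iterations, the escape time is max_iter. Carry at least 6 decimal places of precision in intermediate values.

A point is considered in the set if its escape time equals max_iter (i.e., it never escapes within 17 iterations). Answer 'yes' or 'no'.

z_0 = 0 + 0i, c = 0.8600 + -0.0650i
Iter 1: z = 0.8600 + -0.0650i, |z|^2 = 0.7438
Iter 2: z = 1.5954 + -0.1768i, |z|^2 = 2.5765
Iter 3: z = 3.3740 + -0.6291i, |z|^2 = 11.7794
Escaped at iteration 3

Answer: no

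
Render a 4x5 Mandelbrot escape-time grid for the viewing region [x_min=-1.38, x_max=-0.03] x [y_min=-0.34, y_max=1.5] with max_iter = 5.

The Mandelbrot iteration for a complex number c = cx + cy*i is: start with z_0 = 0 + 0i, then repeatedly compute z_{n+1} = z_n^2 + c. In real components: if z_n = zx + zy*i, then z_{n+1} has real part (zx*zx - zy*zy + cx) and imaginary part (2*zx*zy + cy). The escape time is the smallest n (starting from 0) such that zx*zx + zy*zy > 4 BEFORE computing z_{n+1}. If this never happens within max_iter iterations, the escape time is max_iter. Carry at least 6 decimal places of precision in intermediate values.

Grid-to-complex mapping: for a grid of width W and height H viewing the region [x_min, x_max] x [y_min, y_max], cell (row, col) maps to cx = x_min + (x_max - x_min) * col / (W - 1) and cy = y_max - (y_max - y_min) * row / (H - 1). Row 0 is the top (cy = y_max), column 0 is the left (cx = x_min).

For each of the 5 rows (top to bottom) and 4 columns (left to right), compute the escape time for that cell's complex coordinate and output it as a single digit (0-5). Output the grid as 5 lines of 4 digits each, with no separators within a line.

(row=0, col=0): c = -1.3800 + 1.5000i → escape time 1
(row=0, col=1): c = -0.9300 + 1.5000i → escape time 2
(row=0, col=2): c = -0.4800 + 1.5000i → escape time 2
(row=0, col=3): c = -0.0300 + 1.5000i → escape time 2
(row=1, col=0): c = -1.3800 + 1.0400i → escape time 3
(row=1, col=1): c = -0.9300 + 1.0400i → escape time 3
(row=1, col=2): c = -0.4800 + 1.0400i → escape time 4
(row=1, col=3): c = -0.0300 + 1.0400i → escape time 5
(row=2, col=0): c = -1.3800 + 0.5800i → escape time 3
(row=2, col=1): c = -0.9300 + 0.5800i → escape time 5
(row=2, col=2): c = -0.4800 + 0.5800i → escape time 5
(row=2, col=3): c = -0.0300 + 0.5800i → escape time 5
(row=3, col=0): c = -1.3800 + 0.1200i → escape time 5
(row=3, col=1): c = -0.9300 + 0.1200i → escape time 5
(row=3, col=2): c = -0.4800 + 0.1200i → escape time 5
(row=3, col=3): c = -0.0300 + 0.1200i → escape time 5
(row=4, col=0): c = -1.3800 + -0.3400i → escape time 5
(row=4, col=1): c = -0.9300 + -0.3400i → escape time 5
(row=4, col=2): c = -0.4800 + -0.3400i → escape time 5
(row=4, col=3): c = -0.0300 + -0.3400i → escape time 5

Answer: 1222
3345
3555
5555
5555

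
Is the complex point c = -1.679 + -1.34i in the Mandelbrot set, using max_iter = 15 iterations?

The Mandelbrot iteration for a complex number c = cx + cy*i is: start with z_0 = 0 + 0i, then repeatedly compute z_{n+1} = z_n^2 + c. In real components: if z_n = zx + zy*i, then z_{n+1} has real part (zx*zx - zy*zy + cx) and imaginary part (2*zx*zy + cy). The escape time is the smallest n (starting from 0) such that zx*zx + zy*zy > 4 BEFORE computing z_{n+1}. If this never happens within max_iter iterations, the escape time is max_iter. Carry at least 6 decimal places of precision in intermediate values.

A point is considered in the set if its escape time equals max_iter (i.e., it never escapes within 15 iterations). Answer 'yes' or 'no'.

Answer: no

Derivation:
z_0 = 0 + 0i, c = -1.6790 + -1.3400i
Iter 1: z = -1.6790 + -1.3400i, |z|^2 = 4.6146
Escaped at iteration 1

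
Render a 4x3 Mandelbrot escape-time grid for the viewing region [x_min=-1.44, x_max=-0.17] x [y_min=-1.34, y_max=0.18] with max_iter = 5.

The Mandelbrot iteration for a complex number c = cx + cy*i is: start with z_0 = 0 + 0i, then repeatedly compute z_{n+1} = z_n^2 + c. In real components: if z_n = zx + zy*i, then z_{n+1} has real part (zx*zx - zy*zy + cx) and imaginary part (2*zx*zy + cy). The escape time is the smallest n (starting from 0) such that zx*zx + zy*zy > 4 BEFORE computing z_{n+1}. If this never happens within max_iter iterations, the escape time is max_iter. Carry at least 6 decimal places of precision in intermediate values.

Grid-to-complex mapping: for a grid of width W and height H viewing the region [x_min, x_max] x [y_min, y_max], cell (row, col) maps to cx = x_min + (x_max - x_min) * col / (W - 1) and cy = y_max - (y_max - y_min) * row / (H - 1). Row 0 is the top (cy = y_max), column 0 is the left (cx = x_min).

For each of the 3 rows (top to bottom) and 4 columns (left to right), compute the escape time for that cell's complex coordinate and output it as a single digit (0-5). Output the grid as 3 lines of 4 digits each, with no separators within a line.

(row=0, col=0): c = -1.4400 + 0.1800i → escape time 5
(row=0, col=1): c = -1.0167 + 0.1800i → escape time 5
(row=0, col=2): c = -0.5933 + 0.1800i → escape time 5
(row=0, col=3): c = -0.1700 + 0.1800i → escape time 5
(row=1, col=0): c = -1.4400 + -0.5800i → escape time 3
(row=1, col=1): c = -1.0167 + -0.5800i → escape time 5
(row=1, col=2): c = -0.5933 + -0.5800i → escape time 5
(row=1, col=3): c = -0.1700 + -0.5800i → escape time 5
(row=2, col=0): c = -1.4400 + -1.3400i → escape time 2
(row=2, col=1): c = -1.0167 + -1.3400i → escape time 2
(row=2, col=2): c = -0.5933 + -1.3400i → escape time 2
(row=2, col=3): c = -0.1700 + -1.3400i → escape time 2

Answer: 5555
3555
2222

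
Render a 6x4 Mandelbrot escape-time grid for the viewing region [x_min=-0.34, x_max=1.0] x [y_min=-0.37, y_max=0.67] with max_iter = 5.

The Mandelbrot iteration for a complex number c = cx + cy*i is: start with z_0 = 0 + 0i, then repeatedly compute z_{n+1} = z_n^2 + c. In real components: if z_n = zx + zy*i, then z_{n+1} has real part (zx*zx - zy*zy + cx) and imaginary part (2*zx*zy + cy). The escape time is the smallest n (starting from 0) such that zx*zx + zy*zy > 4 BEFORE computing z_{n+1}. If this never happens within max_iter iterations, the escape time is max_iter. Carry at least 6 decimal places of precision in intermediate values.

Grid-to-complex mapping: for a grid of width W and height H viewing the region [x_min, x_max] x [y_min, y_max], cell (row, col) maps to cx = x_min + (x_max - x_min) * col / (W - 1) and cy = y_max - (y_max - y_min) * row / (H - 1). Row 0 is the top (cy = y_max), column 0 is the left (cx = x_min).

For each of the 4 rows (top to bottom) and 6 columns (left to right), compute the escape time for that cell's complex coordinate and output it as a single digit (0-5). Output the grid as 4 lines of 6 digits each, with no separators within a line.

Answer: 555432
555532
555532
555532

Derivation:
(row=0, col=0): c = -0.3400 + 0.6700i → escape time 5
(row=0, col=1): c = -0.0720 + 0.6700i → escape time 5
(row=0, col=2): c = 0.1960 + 0.6700i → escape time 5
(row=0, col=3): c = 0.4640 + 0.6700i → escape time 4
(row=0, col=4): c = 0.7320 + 0.6700i → escape time 3
(row=0, col=5): c = 1.0000 + 0.6700i → escape time 2
(row=1, col=0): c = -0.3400 + 0.3233i → escape time 5
(row=1, col=1): c = -0.0720 + 0.3233i → escape time 5
(row=1, col=2): c = 0.1960 + 0.3233i → escape time 5
(row=1, col=3): c = 0.4640 + 0.3233i → escape time 5
(row=1, col=4): c = 0.7320 + 0.3233i → escape time 3
(row=1, col=5): c = 1.0000 + 0.3233i → escape time 2
(row=2, col=0): c = -0.3400 + -0.0233i → escape time 5
(row=2, col=1): c = -0.0720 + -0.0233i → escape time 5
(row=2, col=2): c = 0.1960 + -0.0233i → escape time 5
(row=2, col=3): c = 0.4640 + -0.0233i → escape time 5
(row=2, col=4): c = 0.7320 + -0.0233i → escape time 3
(row=2, col=5): c = 1.0000 + -0.0233i → escape time 2
(row=3, col=0): c = -0.3400 + -0.3700i → escape time 5
(row=3, col=1): c = -0.0720 + -0.3700i → escape time 5
(row=3, col=2): c = 0.1960 + -0.3700i → escape time 5
(row=3, col=3): c = 0.4640 + -0.3700i → escape time 5
(row=3, col=4): c = 0.7320 + -0.3700i → escape time 3
(row=3, col=5): c = 1.0000 + -0.3700i → escape time 2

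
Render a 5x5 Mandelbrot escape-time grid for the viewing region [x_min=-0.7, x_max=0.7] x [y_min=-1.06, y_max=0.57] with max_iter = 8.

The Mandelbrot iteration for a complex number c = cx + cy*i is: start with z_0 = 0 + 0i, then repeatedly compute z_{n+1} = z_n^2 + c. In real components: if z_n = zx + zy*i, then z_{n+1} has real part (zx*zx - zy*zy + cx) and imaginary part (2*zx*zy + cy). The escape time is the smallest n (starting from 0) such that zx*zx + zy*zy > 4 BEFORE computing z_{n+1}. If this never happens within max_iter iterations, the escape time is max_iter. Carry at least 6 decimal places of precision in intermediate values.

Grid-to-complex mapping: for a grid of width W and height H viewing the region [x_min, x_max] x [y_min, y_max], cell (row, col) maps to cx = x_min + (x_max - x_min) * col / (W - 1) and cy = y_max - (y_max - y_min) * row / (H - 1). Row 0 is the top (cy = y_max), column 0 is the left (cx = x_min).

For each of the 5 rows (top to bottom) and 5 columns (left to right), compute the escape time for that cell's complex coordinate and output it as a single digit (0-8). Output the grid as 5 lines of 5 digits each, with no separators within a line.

(row=0, col=0): c = -0.7000 + 0.5700i → escape time 6
(row=0, col=1): c = -0.3500 + 0.5700i → escape time 8
(row=0, col=2): c = 0.0000 + 0.5700i → escape time 8
(row=0, col=3): c = 0.3500 + 0.5700i → escape time 8
(row=0, col=4): c = 0.7000 + 0.5700i → escape time 3
(row=1, col=0): c = -0.7000 + 0.1625i → escape time 8
(row=1, col=1): c = -0.3500 + 0.1625i → escape time 8
(row=1, col=2): c = 0.0000 + 0.1625i → escape time 8
(row=1, col=3): c = 0.3500 + 0.1625i → escape time 8
(row=1, col=4): c = 0.7000 + 0.1625i → escape time 3
(row=2, col=0): c = -0.7000 + -0.2450i → escape time 8
(row=2, col=1): c = -0.3500 + -0.2450i → escape time 8
(row=2, col=2): c = 0.0000 + -0.2450i → escape time 8
(row=2, col=3): c = 0.3500 + -0.2450i → escape time 8
(row=2, col=4): c = 0.7000 + -0.2450i → escape time 3
(row=3, col=0): c = -0.7000 + -0.6525i → escape time 6
(row=3, col=1): c = -0.3500 + -0.6525i → escape time 8
(row=3, col=2): c = 0.0000 + -0.6525i → escape time 8
(row=3, col=3): c = 0.3500 + -0.6525i → escape time 8
(row=3, col=4): c = 0.7000 + -0.6525i → escape time 3
(row=4, col=0): c = -0.7000 + -1.0600i → escape time 3
(row=4, col=1): c = -0.3500 + -1.0600i → escape time 4
(row=4, col=2): c = 0.0000 + -1.0600i → escape time 5
(row=4, col=3): c = 0.3500 + -1.0600i → escape time 3
(row=4, col=4): c = 0.7000 + -1.0600i → escape time 2

Answer: 68883
88883
88883
68883
34532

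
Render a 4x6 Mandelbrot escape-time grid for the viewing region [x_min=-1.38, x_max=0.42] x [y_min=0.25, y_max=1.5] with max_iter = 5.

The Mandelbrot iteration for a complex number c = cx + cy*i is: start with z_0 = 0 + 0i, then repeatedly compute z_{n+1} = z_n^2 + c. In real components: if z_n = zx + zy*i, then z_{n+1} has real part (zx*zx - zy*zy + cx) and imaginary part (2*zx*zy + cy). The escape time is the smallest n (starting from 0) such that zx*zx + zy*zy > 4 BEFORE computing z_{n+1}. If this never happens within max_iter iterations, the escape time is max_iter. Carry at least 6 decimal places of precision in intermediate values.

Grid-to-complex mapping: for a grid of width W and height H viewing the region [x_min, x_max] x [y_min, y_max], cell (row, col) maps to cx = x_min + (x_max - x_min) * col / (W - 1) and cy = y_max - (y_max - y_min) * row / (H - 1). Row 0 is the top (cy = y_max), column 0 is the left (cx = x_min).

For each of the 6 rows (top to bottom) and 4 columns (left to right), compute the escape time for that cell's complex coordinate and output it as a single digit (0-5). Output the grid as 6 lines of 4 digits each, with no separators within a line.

(row=0, col=0): c = -1.3800 + 1.5000i → escape time 1
(row=0, col=1): c = -0.7800 + 1.5000i → escape time 2
(row=0, col=2): c = -0.1800 + 1.5000i → escape time 2
(row=0, col=3): c = 0.4200 + 1.5000i → escape time 2
(row=1, col=0): c = -1.3800 + 1.2500i → escape time 2
(row=1, col=1): c = -0.7800 + 1.2500i → escape time 3
(row=1, col=2): c = -0.1800 + 1.2500i → escape time 3
(row=1, col=3): c = 0.4200 + 1.2500i → escape time 2
(row=2, col=0): c = -1.3800 + 1.0000i → escape time 3
(row=2, col=1): c = -0.7800 + 1.0000i → escape time 3
(row=2, col=2): c = -0.1800 + 1.0000i → escape time 5
(row=2, col=3): c = 0.4200 + 1.0000i → escape time 3
(row=3, col=0): c = -1.3800 + 0.7500i → escape time 3
(row=3, col=1): c = -0.7800 + 0.7500i → escape time 4
(row=3, col=2): c = -0.1800 + 0.7500i → escape time 5
(row=3, col=3): c = 0.4200 + 0.7500i → escape time 4
(row=4, col=0): c = -1.3800 + 0.5000i → escape time 3
(row=4, col=1): c = -0.7800 + 0.5000i → escape time 5
(row=4, col=2): c = -0.1800 + 0.5000i → escape time 5
(row=4, col=3): c = 0.4200 + 0.5000i → escape time 5
(row=5, col=0): c = -1.3800 + 0.2500i → escape time 5
(row=5, col=1): c = -0.7800 + 0.2500i → escape time 5
(row=5, col=2): c = -0.1800 + 0.2500i → escape time 5
(row=5, col=3): c = 0.4200 + 0.2500i → escape time 5

Answer: 1222
2332
3353
3454
3555
5555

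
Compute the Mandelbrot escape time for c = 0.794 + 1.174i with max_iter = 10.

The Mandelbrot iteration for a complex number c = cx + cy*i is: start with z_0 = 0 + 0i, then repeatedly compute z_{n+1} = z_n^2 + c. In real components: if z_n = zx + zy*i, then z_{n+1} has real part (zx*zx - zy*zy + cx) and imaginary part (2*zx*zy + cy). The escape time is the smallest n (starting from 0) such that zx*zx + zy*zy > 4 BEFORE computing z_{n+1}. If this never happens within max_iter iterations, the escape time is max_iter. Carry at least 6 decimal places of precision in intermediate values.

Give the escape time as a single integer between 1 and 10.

z_0 = 0 + 0i, c = 0.7940 + 1.1740i
Iter 1: z = 0.7940 + 1.1740i, |z|^2 = 2.0087
Iter 2: z = 0.0462 + 3.0383i, |z|^2 = 9.2335
Escaped at iteration 2

Answer: 2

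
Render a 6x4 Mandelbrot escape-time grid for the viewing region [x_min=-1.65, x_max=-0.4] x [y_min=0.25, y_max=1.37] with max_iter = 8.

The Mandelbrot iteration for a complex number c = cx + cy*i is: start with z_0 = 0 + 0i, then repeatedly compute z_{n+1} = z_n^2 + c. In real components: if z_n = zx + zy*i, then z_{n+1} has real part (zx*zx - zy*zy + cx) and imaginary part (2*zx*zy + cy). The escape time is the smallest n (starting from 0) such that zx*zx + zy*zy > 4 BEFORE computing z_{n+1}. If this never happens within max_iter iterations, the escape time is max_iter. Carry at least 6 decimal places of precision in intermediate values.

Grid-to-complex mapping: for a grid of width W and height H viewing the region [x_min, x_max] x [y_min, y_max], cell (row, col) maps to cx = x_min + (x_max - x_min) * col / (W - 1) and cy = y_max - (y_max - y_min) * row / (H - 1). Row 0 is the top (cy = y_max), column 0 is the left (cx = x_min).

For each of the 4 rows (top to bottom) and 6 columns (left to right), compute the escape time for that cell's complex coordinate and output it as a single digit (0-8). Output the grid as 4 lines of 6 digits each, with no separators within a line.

Answer: 122222
233344
333578
458888

Derivation:
(row=0, col=0): c = -1.6500 + 1.3700i → escape time 1
(row=0, col=1): c = -1.4000 + 1.3700i → escape time 2
(row=0, col=2): c = -1.1500 + 1.3700i → escape time 2
(row=0, col=3): c = -0.9000 + 1.3700i → escape time 2
(row=0, col=4): c = -0.6500 + 1.3700i → escape time 2
(row=0, col=5): c = -0.4000 + 1.3700i → escape time 2
(row=1, col=0): c = -1.6500 + 0.9967i → escape time 2
(row=1, col=1): c = -1.4000 + 0.9967i → escape time 3
(row=1, col=2): c = -1.1500 + 0.9967i → escape time 3
(row=1, col=3): c = -0.9000 + 0.9967i → escape time 3
(row=1, col=4): c = -0.6500 + 0.9967i → escape time 4
(row=1, col=5): c = -0.4000 + 0.9967i → escape time 4
(row=2, col=0): c = -1.6500 + 0.6233i → escape time 3
(row=2, col=1): c = -1.4000 + 0.6233i → escape time 3
(row=2, col=2): c = -1.1500 + 0.6233i → escape time 3
(row=2, col=3): c = -0.9000 + 0.6233i → escape time 5
(row=2, col=4): c = -0.6500 + 0.6233i → escape time 7
(row=2, col=5): c = -0.4000 + 0.6233i → escape time 8
(row=3, col=0): c = -1.6500 + 0.2500i → escape time 4
(row=3, col=1): c = -1.4000 + 0.2500i → escape time 5
(row=3, col=2): c = -1.1500 + 0.2500i → escape time 8
(row=3, col=3): c = -0.9000 + 0.2500i → escape time 8
(row=3, col=4): c = -0.6500 + 0.2500i → escape time 8
(row=3, col=5): c = -0.4000 + 0.2500i → escape time 8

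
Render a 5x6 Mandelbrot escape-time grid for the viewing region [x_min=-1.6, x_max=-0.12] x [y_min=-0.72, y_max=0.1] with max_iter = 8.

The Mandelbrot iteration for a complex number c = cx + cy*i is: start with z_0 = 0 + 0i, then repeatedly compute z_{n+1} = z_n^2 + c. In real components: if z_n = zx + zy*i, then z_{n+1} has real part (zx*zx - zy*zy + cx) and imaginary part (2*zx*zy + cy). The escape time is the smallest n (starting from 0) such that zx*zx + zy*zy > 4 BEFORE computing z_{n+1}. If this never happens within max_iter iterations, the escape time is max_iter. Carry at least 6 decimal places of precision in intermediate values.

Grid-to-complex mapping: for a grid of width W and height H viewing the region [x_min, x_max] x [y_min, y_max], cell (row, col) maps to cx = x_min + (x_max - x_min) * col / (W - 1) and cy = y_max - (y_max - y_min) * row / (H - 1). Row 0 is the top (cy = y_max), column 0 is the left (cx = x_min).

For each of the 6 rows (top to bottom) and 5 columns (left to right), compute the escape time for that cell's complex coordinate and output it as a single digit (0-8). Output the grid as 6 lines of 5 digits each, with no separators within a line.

(row=0, col=0): c = -1.6000 + 0.1000i → escape time 6
(row=0, col=1): c = -1.2300 + 0.1000i → escape time 8
(row=0, col=2): c = -0.8600 + 0.1000i → escape time 8
(row=0, col=3): c = -0.4900 + 0.1000i → escape time 8
(row=0, col=4): c = -0.1200 + 0.1000i → escape time 8
(row=1, col=0): c = -1.6000 + -0.0640i → escape time 6
(row=1, col=1): c = -1.2300 + -0.0640i → escape time 8
(row=1, col=2): c = -0.8600 + -0.0640i → escape time 8
(row=1, col=3): c = -0.4900 + -0.0640i → escape time 8
(row=1, col=4): c = -0.1200 + -0.0640i → escape time 8
(row=2, col=0): c = -1.6000 + -0.2280i → escape time 5
(row=2, col=1): c = -1.2300 + -0.2280i → escape time 8
(row=2, col=2): c = -0.8600 + -0.2280i → escape time 8
(row=2, col=3): c = -0.4900 + -0.2280i → escape time 8
(row=2, col=4): c = -0.1200 + -0.2280i → escape time 8
(row=3, col=0): c = -1.6000 + -0.3920i → escape time 4
(row=3, col=1): c = -1.2300 + -0.3920i → escape time 8
(row=3, col=2): c = -0.8600 + -0.3920i → escape time 7
(row=3, col=3): c = -0.4900 + -0.3920i → escape time 8
(row=3, col=4): c = -0.1200 + -0.3920i → escape time 8
(row=4, col=0): c = -1.6000 + -0.5560i → escape time 3
(row=4, col=1): c = -1.2300 + -0.5560i → escape time 4
(row=4, col=2): c = -0.8600 + -0.5560i → escape time 5
(row=4, col=3): c = -0.4900 + -0.5560i → escape time 8
(row=4, col=4): c = -0.1200 + -0.5560i → escape time 8
(row=5, col=0): c = -1.6000 + -0.7200i → escape time 3
(row=5, col=1): c = -1.2300 + -0.7200i → escape time 3
(row=5, col=2): c = -0.8600 + -0.7200i → escape time 4
(row=5, col=3): c = -0.4900 + -0.7200i → escape time 7
(row=5, col=4): c = -0.1200 + -0.7200i → escape time 8

Answer: 68888
68888
58888
48788
34588
33478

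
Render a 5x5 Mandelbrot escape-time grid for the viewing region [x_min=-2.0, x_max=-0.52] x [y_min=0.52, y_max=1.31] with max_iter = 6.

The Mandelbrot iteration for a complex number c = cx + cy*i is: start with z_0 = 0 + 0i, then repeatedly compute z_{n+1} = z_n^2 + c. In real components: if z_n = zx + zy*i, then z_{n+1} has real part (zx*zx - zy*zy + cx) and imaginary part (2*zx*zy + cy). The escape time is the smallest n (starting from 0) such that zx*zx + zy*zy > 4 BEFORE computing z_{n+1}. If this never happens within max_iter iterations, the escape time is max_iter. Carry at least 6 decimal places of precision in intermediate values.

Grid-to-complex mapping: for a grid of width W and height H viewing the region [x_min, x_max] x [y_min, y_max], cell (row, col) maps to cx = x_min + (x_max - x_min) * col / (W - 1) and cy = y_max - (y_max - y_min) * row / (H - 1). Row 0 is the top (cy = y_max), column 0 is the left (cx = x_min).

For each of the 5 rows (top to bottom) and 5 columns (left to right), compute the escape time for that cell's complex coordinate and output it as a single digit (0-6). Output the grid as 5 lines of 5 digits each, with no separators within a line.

(row=0, col=0): c = -2.0000 + 1.3100i → escape time 1
(row=0, col=1): c = -1.6300 + 1.3100i → escape time 1
(row=0, col=2): c = -1.2600 + 1.3100i → escape time 2
(row=0, col=3): c = -0.8900 + 1.3100i → escape time 2
(row=0, col=4): c = -0.5200 + 1.3100i → escape time 3
(row=1, col=0): c = -2.0000 + 1.1125i → escape time 1
(row=1, col=1): c = -1.6300 + 1.1125i → escape time 2
(row=1, col=2): c = -1.2600 + 1.1125i → escape time 3
(row=1, col=3): c = -0.8900 + 1.1125i → escape time 3
(row=1, col=4): c = -0.5200 + 1.1125i → escape time 3
(row=2, col=0): c = -2.0000 + 0.9150i → escape time 1
(row=2, col=1): c = -1.6300 + 0.9150i → escape time 2
(row=2, col=2): c = -1.2600 + 0.9150i → escape time 3
(row=2, col=3): c = -0.8900 + 0.9150i → escape time 3
(row=2, col=4): c = -0.5200 + 0.9150i → escape time 4
(row=3, col=0): c = -2.0000 + 0.7175i → escape time 1
(row=3, col=1): c = -1.6300 + 0.7175i → escape time 3
(row=3, col=2): c = -1.2600 + 0.7175i → escape time 3
(row=3, col=3): c = -0.8900 + 0.7175i → escape time 4
(row=3, col=4): c = -0.5200 + 0.7175i → escape time 6
(row=4, col=0): c = -2.0000 + 0.5200i → escape time 1
(row=4, col=1): c = -1.6300 + 0.5200i → escape time 3
(row=4, col=2): c = -1.2600 + 0.5200i → escape time 4
(row=4, col=3): c = -0.8900 + 0.5200i → escape time 5
(row=4, col=4): c = -0.5200 + 0.5200i → escape time 6

Answer: 11223
12333
12334
13346
13456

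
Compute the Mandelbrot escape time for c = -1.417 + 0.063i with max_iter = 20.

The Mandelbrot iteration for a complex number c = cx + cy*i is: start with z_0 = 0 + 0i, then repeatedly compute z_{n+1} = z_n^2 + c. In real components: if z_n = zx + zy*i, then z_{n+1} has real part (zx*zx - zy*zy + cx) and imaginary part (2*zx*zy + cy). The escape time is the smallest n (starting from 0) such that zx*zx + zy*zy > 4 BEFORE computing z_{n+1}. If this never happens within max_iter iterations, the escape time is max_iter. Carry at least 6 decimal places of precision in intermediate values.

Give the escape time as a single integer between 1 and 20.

z_0 = 0 + 0i, c = -1.4170 + 0.0630i
Iter 1: z = -1.4170 + 0.0630i, |z|^2 = 2.0119
Iter 2: z = 0.5869 + -0.1155i, |z|^2 = 0.3578
Iter 3: z = -1.0859 + -0.0726i, |z|^2 = 1.1844
Iter 4: z = -0.2432 + 0.2207i, |z|^2 = 0.1078
Iter 5: z = -1.4066 + -0.0443i, |z|^2 = 1.9805
Iter 6: z = 0.5596 + 0.1877i, |z|^2 = 0.3483
Iter 7: z = -1.1391 + 0.2731i, |z|^2 = 1.3722
Iter 8: z = -0.1939 + -0.5592i, |z|^2 = 0.3503
Iter 9: z = -1.6921 + 0.2799i, |z|^2 = 2.9415
Iter 10: z = 1.3679 + -0.8842i, |z|^2 = 2.6529
Iter 11: z = -0.3278 + -2.3560i, |z|^2 = 5.6583
Escaped at iteration 11

Answer: 11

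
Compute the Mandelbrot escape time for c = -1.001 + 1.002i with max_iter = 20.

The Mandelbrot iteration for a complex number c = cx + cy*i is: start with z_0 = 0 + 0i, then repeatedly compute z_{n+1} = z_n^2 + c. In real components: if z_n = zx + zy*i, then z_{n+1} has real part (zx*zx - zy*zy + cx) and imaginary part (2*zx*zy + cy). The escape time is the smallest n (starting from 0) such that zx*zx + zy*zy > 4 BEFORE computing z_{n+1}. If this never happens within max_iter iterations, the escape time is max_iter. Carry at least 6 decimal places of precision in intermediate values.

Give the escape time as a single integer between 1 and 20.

Answer: 3

Derivation:
z_0 = 0 + 0i, c = -1.0010 + 1.0020i
Iter 1: z = -1.0010 + 1.0020i, |z|^2 = 2.0060
Iter 2: z = -1.0030 + -1.0040i, |z|^2 = 2.0140
Iter 3: z = -1.0030 + 3.0160i, |z|^2 = 10.1025
Escaped at iteration 3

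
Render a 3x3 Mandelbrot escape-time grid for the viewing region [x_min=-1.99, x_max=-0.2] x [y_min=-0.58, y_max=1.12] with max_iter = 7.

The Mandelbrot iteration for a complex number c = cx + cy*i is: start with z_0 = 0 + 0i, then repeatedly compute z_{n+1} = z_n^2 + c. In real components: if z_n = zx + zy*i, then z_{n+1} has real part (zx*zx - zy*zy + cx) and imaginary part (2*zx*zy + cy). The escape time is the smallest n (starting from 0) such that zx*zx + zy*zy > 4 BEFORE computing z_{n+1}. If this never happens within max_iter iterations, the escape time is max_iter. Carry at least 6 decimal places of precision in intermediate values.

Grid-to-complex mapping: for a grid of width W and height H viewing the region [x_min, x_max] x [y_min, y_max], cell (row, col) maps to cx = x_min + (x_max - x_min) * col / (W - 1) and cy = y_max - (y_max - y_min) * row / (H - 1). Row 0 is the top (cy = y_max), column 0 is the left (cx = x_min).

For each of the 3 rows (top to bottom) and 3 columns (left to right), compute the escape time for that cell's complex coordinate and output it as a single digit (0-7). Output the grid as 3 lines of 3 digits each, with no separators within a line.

(row=0, col=0): c = -1.9900 + 1.1200i → escape time 1
(row=0, col=1): c = -1.0950 + 1.1200i → escape time 3
(row=0, col=2): c = -0.2000 + 1.1200i → escape time 7
(row=1, col=0): c = -1.9900 + 0.2700i → escape time 1
(row=1, col=1): c = -1.0950 + 0.2700i → escape time 7
(row=1, col=2): c = -0.2000 + 0.2700i → escape time 7
(row=2, col=0): c = -1.9900 + -0.5800i → escape time 1
(row=2, col=1): c = -1.0950 + -0.5800i → escape time 4
(row=2, col=2): c = -0.2000 + -0.5800i → escape time 7

Answer: 137
177
147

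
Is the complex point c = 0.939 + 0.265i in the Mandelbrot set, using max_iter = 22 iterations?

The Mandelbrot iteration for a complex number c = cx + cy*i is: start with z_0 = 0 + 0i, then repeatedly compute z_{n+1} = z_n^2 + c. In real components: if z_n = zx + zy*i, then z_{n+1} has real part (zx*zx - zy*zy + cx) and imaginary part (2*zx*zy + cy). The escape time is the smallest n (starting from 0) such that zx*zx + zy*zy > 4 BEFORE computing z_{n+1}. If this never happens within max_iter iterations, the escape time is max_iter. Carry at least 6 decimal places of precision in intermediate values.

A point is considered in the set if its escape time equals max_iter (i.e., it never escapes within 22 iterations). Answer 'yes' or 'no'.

z_0 = 0 + 0i, c = 0.9390 + 0.2650i
Iter 1: z = 0.9390 + 0.2650i, |z|^2 = 0.9519
Iter 2: z = 1.7505 + 0.7627i, |z|^2 = 3.6459
Iter 3: z = 3.4216 + 2.9351i, |z|^2 = 20.3220
Escaped at iteration 3

Answer: no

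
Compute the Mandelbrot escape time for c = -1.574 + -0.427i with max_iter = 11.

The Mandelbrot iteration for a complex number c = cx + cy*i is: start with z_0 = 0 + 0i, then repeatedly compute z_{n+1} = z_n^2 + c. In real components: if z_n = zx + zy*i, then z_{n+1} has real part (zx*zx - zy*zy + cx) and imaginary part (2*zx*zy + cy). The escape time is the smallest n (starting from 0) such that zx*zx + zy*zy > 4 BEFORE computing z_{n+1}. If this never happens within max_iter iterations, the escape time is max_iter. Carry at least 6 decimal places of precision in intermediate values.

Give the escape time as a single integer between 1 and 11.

z_0 = 0 + 0i, c = -1.5740 + -0.4270i
Iter 1: z = -1.5740 + -0.4270i, |z|^2 = 2.6598
Iter 2: z = 0.7211 + 0.9172i, |z|^2 = 1.3613
Iter 3: z = -1.8952 + 0.8959i, |z|^2 = 4.3943
Escaped at iteration 3

Answer: 3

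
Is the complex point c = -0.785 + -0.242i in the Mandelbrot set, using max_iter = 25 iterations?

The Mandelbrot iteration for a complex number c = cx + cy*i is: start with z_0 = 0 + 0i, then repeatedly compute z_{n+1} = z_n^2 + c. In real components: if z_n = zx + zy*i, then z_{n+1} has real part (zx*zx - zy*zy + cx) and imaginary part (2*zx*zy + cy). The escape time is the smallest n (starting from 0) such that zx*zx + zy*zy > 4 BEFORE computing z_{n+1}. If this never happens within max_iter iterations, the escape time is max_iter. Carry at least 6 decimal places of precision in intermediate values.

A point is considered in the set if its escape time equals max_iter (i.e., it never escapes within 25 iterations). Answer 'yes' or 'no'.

Answer: no

Derivation:
z_0 = 0 + 0i, c = -0.7850 + -0.2420i
Iter 1: z = -0.7850 + -0.2420i, |z|^2 = 0.6748
Iter 2: z = -0.2273 + 0.1379i, |z|^2 = 0.0707
Iter 3: z = -0.7523 + -0.3047i, |z|^2 = 0.6589
Iter 4: z = -0.3118 + 0.2165i, |z|^2 = 0.1441
Iter 5: z = -0.7346 + -0.3770i, |z|^2 = 0.6818
Iter 6: z = -0.3875 + 0.3120i, |z|^2 = 0.2474
Iter 7: z = -0.7322 + -0.4837i, |z|^2 = 0.7701
Iter 8: z = -0.4829 + 0.4664i, |z|^2 = 0.4507
Iter 9: z = -0.7693 + -0.6924i, |z|^2 = 1.0713
Iter 10: z = -0.6726 + 0.8234i, |z|^2 = 1.1304
Iter 11: z = -1.0106 + -1.3496i, |z|^2 = 2.8428
Iter 12: z = -1.5853 + 2.4859i, |z|^2 = 8.6925
Escaped at iteration 12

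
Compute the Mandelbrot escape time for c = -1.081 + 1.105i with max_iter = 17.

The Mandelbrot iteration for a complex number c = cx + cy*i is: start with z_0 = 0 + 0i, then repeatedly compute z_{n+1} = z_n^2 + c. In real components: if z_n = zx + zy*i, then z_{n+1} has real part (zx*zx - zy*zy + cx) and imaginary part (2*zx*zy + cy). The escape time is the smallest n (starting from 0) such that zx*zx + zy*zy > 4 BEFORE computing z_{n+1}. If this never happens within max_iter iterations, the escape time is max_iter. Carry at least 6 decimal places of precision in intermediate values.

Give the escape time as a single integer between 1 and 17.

z_0 = 0 + 0i, c = -1.0810 + 1.1050i
Iter 1: z = -1.0810 + 1.1050i, |z|^2 = 2.3896
Iter 2: z = -1.1335 + -1.2840i, |z|^2 = 2.9334
Iter 3: z = -1.4449 + 4.0158i, |z|^2 = 18.2142
Escaped at iteration 3

Answer: 3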